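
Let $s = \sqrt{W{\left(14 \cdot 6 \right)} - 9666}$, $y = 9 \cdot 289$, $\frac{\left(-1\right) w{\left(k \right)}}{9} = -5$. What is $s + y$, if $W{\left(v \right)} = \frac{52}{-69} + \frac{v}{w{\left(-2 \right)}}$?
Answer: $2601 + \frac{i \sqrt{127818130}}{115} \approx 2601.0 + 98.31 i$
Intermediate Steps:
$w{\left(k \right)} = 45$ ($w{\left(k \right)} = \left(-9\right) \left(-5\right) = 45$)
$y = 2601$
$W{\left(v \right)} = - \frac{52}{69} + \frac{v}{45}$ ($W{\left(v \right)} = \frac{52}{-69} + \frac{v}{45} = 52 \left(- \frac{1}{69}\right) + v \frac{1}{45} = - \frac{52}{69} + \frac{v}{45}$)
$s = \frac{i \sqrt{127818130}}{115}$ ($s = \sqrt{\left(- \frac{52}{69} + \frac{14 \cdot 6}{45}\right) - 9666} = \sqrt{\left(- \frac{52}{69} + \frac{1}{45} \cdot 84\right) - 9666} = \sqrt{\left(- \frac{52}{69} + \frac{28}{15}\right) - 9666} = \sqrt{\frac{128}{115} - 9666} = \sqrt{- \frac{1111462}{115}} = \frac{i \sqrt{127818130}}{115} \approx 98.31 i$)
$s + y = \frac{i \sqrt{127818130}}{115} + 2601 = 2601 + \frac{i \sqrt{127818130}}{115}$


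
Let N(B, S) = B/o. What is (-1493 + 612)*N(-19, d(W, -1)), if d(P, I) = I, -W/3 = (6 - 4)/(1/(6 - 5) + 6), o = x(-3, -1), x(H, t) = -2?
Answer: -16739/2 ≈ -8369.5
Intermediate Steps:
o = -2
W = -6/7 (W = -3*(6 - 4)/(1/(6 - 5) + 6) = -6/(1/1 + 6) = -6/(1 + 6) = -6/7 ≈ -0.85714)
N(B, S) = -B/2 (N(B, S) = B/(-2) = B*(-½) = -B/2)
(-1493 + 612)*N(-19, d(W, -1)) = (-1493 + 612)*(-½*(-19)) = -881*19/2 = -16739/2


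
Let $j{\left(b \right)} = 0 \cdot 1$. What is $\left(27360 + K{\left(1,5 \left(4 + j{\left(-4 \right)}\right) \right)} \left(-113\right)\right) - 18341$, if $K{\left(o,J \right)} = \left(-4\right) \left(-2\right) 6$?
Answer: $3595$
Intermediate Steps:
$j{\left(b \right)} = 0$
$K{\left(o,J \right)} = 48$ ($K{\left(o,J \right)} = 8 \cdot 6 = 48$)
$\left(27360 + K{\left(1,5 \left(4 + j{\left(-4 \right)}\right) \right)} \left(-113\right)\right) - 18341 = \left(27360 + 48 \left(-113\right)\right) - 18341 = \left(27360 - 5424\right) - 18341 = 21936 - 18341 = 3595$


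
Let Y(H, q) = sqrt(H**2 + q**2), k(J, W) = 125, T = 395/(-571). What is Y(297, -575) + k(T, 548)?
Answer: 125 + sqrt(418834) ≈ 772.17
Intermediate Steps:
T = -395/571 (T = 395*(-1/571) = -395/571 ≈ -0.69177)
Y(297, -575) + k(T, 548) = sqrt(297**2 + (-575)**2) + 125 = sqrt(88209 + 330625) + 125 = sqrt(418834) + 125 = 125 + sqrt(418834)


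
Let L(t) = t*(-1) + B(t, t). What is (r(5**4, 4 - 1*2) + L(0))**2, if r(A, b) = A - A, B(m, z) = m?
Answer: 0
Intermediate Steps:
L(t) = 0 (L(t) = t*(-1) + t = -t + t = 0)
r(A, b) = 0
(r(5**4, 4 - 1*2) + L(0))**2 = (0 + 0)**2 = 0**2 = 0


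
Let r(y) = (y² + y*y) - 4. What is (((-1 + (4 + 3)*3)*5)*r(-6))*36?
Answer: 244800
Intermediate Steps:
r(y) = -4 + 2*y² (r(y) = (y² + y²) - 4 = 2*y² - 4 = -4 + 2*y²)
(((-1 + (4 + 3)*3)*5)*r(-6))*36 = (((-1 + (4 + 3)*3)*5)*(-4 + 2*(-6)²))*36 = (((-1 + 7*3)*5)*(-4 + 2*36))*36 = (((-1 + 21)*5)*(-4 + 72))*36 = ((20*5)*68)*36 = (100*68)*36 = 6800*36 = 244800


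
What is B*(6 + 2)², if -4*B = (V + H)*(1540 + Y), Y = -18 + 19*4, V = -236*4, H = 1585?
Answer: -16389088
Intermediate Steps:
V = -944
Y = 58 (Y = -18 + 76 = 58)
B = -512159/2 (B = -(-944 + 1585)*(1540 + 58)/4 = -641*1598/4 = -¼*1024318 = -512159/2 ≈ -2.5608e+5)
B*(6 + 2)² = -512159*(6 + 2)²/2 = -512159/2*8² = -512159/2*64 = -16389088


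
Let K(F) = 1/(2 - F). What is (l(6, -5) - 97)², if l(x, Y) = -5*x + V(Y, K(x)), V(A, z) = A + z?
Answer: 279841/16 ≈ 17490.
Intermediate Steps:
l(x, Y) = Y - 1/(-2 + x) - 5*x (l(x, Y) = -5*x + (Y - 1/(-2 + x)) = Y - 1/(-2 + x) - 5*x)
(l(6, -5) - 97)² = ((-1 + (-2 + 6)*(-5 - 5*6))/(-2 + 6) - 97)² = ((-1 + 4*(-5 - 30))/4 - 97)² = ((-1 + 4*(-35))/4 - 97)² = ((-1 - 140)/4 - 97)² = ((¼)*(-141) - 97)² = (-141/4 - 97)² = (-529/4)² = 279841/16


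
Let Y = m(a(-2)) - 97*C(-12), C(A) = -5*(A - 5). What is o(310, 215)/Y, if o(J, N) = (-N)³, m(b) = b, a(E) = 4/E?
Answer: 9938375/8247 ≈ 1205.1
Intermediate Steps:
C(A) = 25 - 5*A (C(A) = -5*(-5 + A) = 25 - 5*A)
o(J, N) = -N³
Y = -8247 (Y = 4/(-2) - 97*(25 - 5*(-12)) = 4*(-½) - 97*(25 + 60) = -2 - 97*85 = -2 - 8245 = -8247)
o(310, 215)/Y = -1*215³/(-8247) = -1*9938375*(-1/8247) = -9938375*(-1/8247) = 9938375/8247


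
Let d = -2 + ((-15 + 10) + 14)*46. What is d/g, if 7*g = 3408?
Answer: 721/852 ≈ 0.84624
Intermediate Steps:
g = 3408/7 (g = (⅐)*3408 = 3408/7 ≈ 486.86)
d = 412 (d = -2 + (-5 + 14)*46 = -2 + 9*46 = -2 + 414 = 412)
d/g = 412/(3408/7) = 412*(7/3408) = 721/852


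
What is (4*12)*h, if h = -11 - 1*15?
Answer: -1248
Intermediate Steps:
h = -26 (h = -11 - 15 = -26)
(4*12)*h = (4*12)*(-26) = 48*(-26) = -1248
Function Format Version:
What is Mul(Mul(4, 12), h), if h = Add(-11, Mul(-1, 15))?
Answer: -1248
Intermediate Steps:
h = -26 (h = Add(-11, -15) = -26)
Mul(Mul(4, 12), h) = Mul(Mul(4, 12), -26) = Mul(48, -26) = -1248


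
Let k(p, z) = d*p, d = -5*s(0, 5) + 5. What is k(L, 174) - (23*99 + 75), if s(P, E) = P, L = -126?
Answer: -2982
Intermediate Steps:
d = 5 (d = -5*0 + 5 = 0 + 5 = 5)
k(p, z) = 5*p
k(L, 174) - (23*99 + 75) = 5*(-126) - (23*99 + 75) = -630 - (2277 + 75) = -630 - 1*2352 = -630 - 2352 = -2982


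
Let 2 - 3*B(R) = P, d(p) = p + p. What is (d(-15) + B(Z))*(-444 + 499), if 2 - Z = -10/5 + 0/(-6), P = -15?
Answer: -4015/3 ≈ -1338.3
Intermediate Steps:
d(p) = 2*p
Z = 4 (Z = 2 - (-10/5 + 0/(-6)) = 2 - (-10*⅕ + 0*(-⅙)) = 2 - (-2 + 0) = 2 - 1*(-2) = 2 + 2 = 4)
B(R) = 17/3 (B(R) = ⅔ - ⅓*(-15) = ⅔ + 5 = 17/3)
(d(-15) + B(Z))*(-444 + 499) = (2*(-15) + 17/3)*(-444 + 499) = (-30 + 17/3)*55 = -73/3*55 = -4015/3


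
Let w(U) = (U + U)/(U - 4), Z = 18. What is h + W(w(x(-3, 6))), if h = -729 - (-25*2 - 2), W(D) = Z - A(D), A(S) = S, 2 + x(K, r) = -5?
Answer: -7263/11 ≈ -660.27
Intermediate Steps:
x(K, r) = -7 (x(K, r) = -2 - 5 = -7)
w(U) = 2*U/(-4 + U) (w(U) = (2*U)/(-4 + U) = 2*U/(-4 + U))
W(D) = 18 - D
h = -677 (h = -729 - (-50 - 2) = -729 - 1*(-52) = -729 + 52 = -677)
h + W(w(x(-3, 6))) = -677 + (18 - 2*(-7)/(-4 - 7)) = -677 + (18 - 2*(-7)/(-11)) = -677 + (18 - 2*(-7)*(-1)/11) = -677 + (18 - 1*14/11) = -677 + (18 - 14/11) = -677 + 184/11 = -7263/11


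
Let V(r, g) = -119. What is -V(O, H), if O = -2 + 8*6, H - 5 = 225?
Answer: 119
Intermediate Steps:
H = 230 (H = 5 + 225 = 230)
O = 46 (O = -2 + 48 = 46)
-V(O, H) = -1*(-119) = 119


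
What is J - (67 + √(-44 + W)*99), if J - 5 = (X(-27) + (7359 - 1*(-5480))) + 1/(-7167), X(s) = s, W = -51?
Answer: 91379249/7167 - 99*I*√95 ≈ 12750.0 - 964.93*I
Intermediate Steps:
J = 91859438/7167 (J = 5 + ((-27 + (7359 - 1*(-5480))) + 1/(-7167)) = 5 + ((-27 + (7359 + 5480)) - 1/7167) = 5 + ((-27 + 12839) - 1/7167) = 5 + (12812 - 1/7167) = 5 + 91823603/7167 = 91859438/7167 ≈ 12817.)
J - (67 + √(-44 + W)*99) = 91859438/7167 - (67 + √(-44 - 51)*99) = 91859438/7167 - (67 + √(-95)*99) = 91859438/7167 - (67 + (I*√95)*99) = 91859438/7167 - (67 + 99*I*√95) = 91859438/7167 + (-67 - 99*I*√95) = 91379249/7167 - 99*I*√95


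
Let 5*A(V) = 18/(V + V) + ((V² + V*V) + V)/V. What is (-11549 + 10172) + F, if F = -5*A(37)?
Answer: -53733/37 ≈ -1452.2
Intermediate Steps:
A(V) = 9/(5*V) + (V + 2*V²)/(5*V) (A(V) = (18/(V + V) + ((V² + V*V) + V)/V)/5 = (18/((2*V)) + ((V² + V²) + V)/V)/5 = (18*(1/(2*V)) + (2*V² + V)/V)/5 = (9/V + (V + 2*V²)/V)/5 = 9/(5*V) + (V + 2*V²)/(5*V))
F = -2784/37 (F = -(9 + 37*(1 + 2*37))/37 = -(9 + 37*(1 + 74))/37 = -(9 + 37*75)/37 = -(9 + 2775)/37 = -2784/37 ≈ -75.243)
(-11549 + 10172) + F = (-11549 + 10172) - 2784/37 = -1377 - 2784/37 = -53733/37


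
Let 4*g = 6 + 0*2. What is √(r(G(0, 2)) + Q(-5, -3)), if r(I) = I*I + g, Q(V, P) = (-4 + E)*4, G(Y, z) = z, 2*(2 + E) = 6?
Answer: I*√26/2 ≈ 2.5495*I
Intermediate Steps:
E = 1 (E = -2 + (½)*6 = -2 + 3 = 1)
g = 3/2 (g = (6 + 0*2)/4 = (6 + 0)/4 = (¼)*6 = 3/2 ≈ 1.5000)
Q(V, P) = -12 (Q(V, P) = (-4 + 1)*4 = -3*4 = -12)
r(I) = 3/2 + I² (r(I) = I*I + 3/2 = I² + 3/2 = 3/2 + I²)
√(r(G(0, 2)) + Q(-5, -3)) = √((3/2 + 2²) - 12) = √((3/2 + 4) - 12) = √(11/2 - 12) = √(-13/2) = I*√26/2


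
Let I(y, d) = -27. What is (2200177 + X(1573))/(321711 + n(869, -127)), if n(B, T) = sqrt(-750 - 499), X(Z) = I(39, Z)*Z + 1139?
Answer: 138904836759/20699593754 - 431769*I*sqrt(1249)/20699593754 ≈ 6.7105 - 0.00073718*I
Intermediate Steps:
X(Z) = 1139 - 27*Z (X(Z) = -27*Z + 1139 = 1139 - 27*Z)
n(B, T) = I*sqrt(1249) (n(B, T) = sqrt(-1249) = I*sqrt(1249))
(2200177 + X(1573))/(321711 + n(869, -127)) = (2200177 + (1139 - 27*1573))/(321711 + I*sqrt(1249)) = (2200177 + (1139 - 42471))/(321711 + I*sqrt(1249)) = (2200177 - 41332)/(321711 + I*sqrt(1249)) = 2158845/(321711 + I*sqrt(1249))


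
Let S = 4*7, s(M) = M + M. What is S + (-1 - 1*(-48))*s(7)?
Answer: 686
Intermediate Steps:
s(M) = 2*M
S = 28
S + (-1 - 1*(-48))*s(7) = 28 + (-1 - 1*(-48))*(2*7) = 28 + (-1 + 48)*14 = 28 + 47*14 = 28 + 658 = 686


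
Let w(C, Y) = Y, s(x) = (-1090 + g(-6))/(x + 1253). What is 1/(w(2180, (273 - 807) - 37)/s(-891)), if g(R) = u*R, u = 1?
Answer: 548/103351 ≈ 0.0053023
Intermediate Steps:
g(R) = R (g(R) = 1*R = R)
s(x) = -1096/(1253 + x) (s(x) = (-1090 - 6)/(x + 1253) = -1096/(1253 + x))
1/(w(2180, (273 - 807) - 37)/s(-891)) = 1/(((273 - 807) - 37)/((-1096/(1253 - 891)))) = 1/((-534 - 37)/((-1096/362))) = 1/(-571/((-1096*1/362))) = 1/(-571/(-548/181)) = 1/(-571*(-181/548)) = 1/(103351/548) = 548/103351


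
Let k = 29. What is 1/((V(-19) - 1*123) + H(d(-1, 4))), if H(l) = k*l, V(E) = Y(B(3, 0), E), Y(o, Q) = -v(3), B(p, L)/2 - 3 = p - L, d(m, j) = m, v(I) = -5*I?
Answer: -1/137 ≈ -0.0072993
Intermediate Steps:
B(p, L) = 6 - 2*L + 2*p (B(p, L) = 6 + 2*(p - L) = 6 + (-2*L + 2*p) = 6 - 2*L + 2*p)
Y(o, Q) = 15 (Y(o, Q) = -(-5)*3 = -1*(-15) = 15)
V(E) = 15
H(l) = 29*l
1/((V(-19) - 1*123) + H(d(-1, 4))) = 1/((15 - 1*123) + 29*(-1)) = 1/((15 - 123) - 29) = 1/(-108 - 29) = 1/(-137) = -1/137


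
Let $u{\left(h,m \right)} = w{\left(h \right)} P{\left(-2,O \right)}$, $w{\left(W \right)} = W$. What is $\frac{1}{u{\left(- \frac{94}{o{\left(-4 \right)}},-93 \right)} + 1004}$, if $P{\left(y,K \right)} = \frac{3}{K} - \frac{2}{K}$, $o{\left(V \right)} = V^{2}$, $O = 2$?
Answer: $\frac{16}{16017} \approx 0.00099894$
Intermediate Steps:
$P{\left(y,K \right)} = \frac{1}{K}$
$u{\left(h,m \right)} = \frac{h}{2}$
$\frac{1}{u{\left(- \frac{94}{o{\left(-4 \right)}},-93 \right)} + 1004} = \frac{1}{\frac{\left(-94\right) \frac{1}{\left(-4\right)^{2}}}{2} + 1004} = \frac{1}{\frac{\left(-94\right) \frac{1}{16}}{2} + 1004} = \frac{1}{\frac{1}{2} \left(- \frac{47}{8}\right) + 1004} = \frac{1}{- \frac{47}{16} + 1004} = \frac{1}{\frac{16017}{16}} = \frac{16}{16017}$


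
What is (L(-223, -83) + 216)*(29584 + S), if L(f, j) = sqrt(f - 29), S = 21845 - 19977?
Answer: 6793632 + 188712*I*sqrt(7) ≈ 6.7936e+6 + 4.9929e+5*I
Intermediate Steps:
S = 1868
L(f, j) = sqrt(-29 + f)
(L(-223, -83) + 216)*(29584 + S) = (sqrt(-29 - 223) + 216)*(29584 + 1868) = (sqrt(-252) + 216)*31452 = (6*I*sqrt(7) + 216)*31452 = (216 + 6*I*sqrt(7))*31452 = 6793632 + 188712*I*sqrt(7)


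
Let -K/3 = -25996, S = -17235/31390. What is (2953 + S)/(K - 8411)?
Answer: 18535487/436804406 ≈ 0.042434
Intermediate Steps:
S = -3447/6278 (S = -17235*1/31390 = -3447/6278 ≈ -0.54906)
K = 77988 (K = -3*(-25996) = 77988)
(2953 + S)/(K - 8411) = (2953 - 3447/6278)/(77988 - 8411) = (18535487/6278)/69577 = (18535487/6278)*(1/69577) = 18535487/436804406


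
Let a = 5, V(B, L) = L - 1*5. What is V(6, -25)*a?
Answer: -150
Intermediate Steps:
V(B, L) = -5 + L (V(B, L) = L - 5 = -5 + L)
V(6, -25)*a = (-5 - 25)*5 = -30*5 = -150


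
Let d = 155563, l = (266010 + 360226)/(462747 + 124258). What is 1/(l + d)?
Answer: 587005/91316885051 ≈ 6.4282e-6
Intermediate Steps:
l = 626236/587005 ≈ 1.0668
1/(l + d) = 1/(626236/587005 + 155563) = 1/(91316885051/587005) = 587005/91316885051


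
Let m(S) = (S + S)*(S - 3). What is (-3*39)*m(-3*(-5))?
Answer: -42120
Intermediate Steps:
m(S) = 2*S*(-3 + S) (m(S) = (2*S)*(-3 + S) = 2*S*(-3 + S))
(-3*39)*m(-3*(-5)) = (-3*39)*(2*(-3*(-5))*(-3 - 3*(-5))) = -234*15*(-3 + 15) = -234*15*12 = -117*360 = -42120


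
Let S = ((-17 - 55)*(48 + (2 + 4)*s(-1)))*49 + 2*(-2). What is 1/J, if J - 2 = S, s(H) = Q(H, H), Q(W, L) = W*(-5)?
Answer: -1/275186 ≈ -3.6339e-6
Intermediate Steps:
Q(W, L) = -5*W
s(H) = -5*H
S = -275188 (S = ((-17 - 55)*(48 + (2 + 4)*(-5*(-1))))*49 + 2*(-2) = -72*(48 + 6*5)*49 - 4 = -72*(48 + 30)*49 - 4 = -72*78*49 - 4 = -5616*49 - 4 = -275184 - 4 = -275188)
J = -275186 (J = 2 - 275188 = -275186)
1/J = 1/(-275186) = -1/275186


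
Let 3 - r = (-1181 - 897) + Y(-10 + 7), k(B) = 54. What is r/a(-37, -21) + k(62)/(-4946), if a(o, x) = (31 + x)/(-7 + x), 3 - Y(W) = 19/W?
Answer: -43035227/7419 ≈ -5800.7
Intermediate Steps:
Y(W) = 3 - 19/W
a(o, x) = (31 + x)/(-7 + x)
r = 6215/3 (r = 3 - ((-1181 - 897) + (3 - 19/(-10 + 7))) = 3 - (-2078 + (3 - 19/(-3))) = 3 - (-2078 + (3 - 19*(-⅓))) = 3 - (-2078 + (3 + 19/3)) = 3 - (-2078 + 28/3) = 3 - 1*(-6206/3) = 3 + 6206/3 = 6215/3 ≈ 2071.7)
r/a(-37, -21) + k(62)/(-4946) = 6215/(3*(((31 - 21)/(-7 - 21)))) + 54/(-4946) = 6215/(3*((10/(-28)))) + 54*(-1/4946) = 6215/(3*((-1/28*10))) - 27/2473 = 6215/(3*(-5/14)) - 27/2473 = (6215/3)*(-14/5) - 27/2473 = -17402/3 - 27/2473 = -43035227/7419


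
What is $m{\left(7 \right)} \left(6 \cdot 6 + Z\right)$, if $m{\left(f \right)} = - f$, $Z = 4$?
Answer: $-280$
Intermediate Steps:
$m{\left(7 \right)} \left(6 \cdot 6 + Z\right) = \left(-1\right) 7 \left(6 \cdot 6 + 4\right) = - 7 \left(36 + 4\right) = \left(-7\right) 40 = -280$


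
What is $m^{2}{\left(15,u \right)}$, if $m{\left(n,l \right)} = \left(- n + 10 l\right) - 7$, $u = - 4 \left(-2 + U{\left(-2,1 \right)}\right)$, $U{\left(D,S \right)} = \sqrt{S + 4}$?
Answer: $11364 - 4640 \sqrt{5} \approx 988.64$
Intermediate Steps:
$U{\left(D,S \right)} = \sqrt{4 + S}$
$u = 8 - 4 \sqrt{5}$ ($u = - 4 \left(-2 + \sqrt{4 + 1}\right) = - 4 \left(-2 + \sqrt{5}\right) = 8 - 4 \sqrt{5} \approx -0.94427$)
$m{\left(n,l \right)} = -7 - n + 10 l$
$m^{2}{\left(15,u \right)} = \left(-7 - 15 + 10 \left(8 - 4 \sqrt{5}\right)\right)^{2} = \left(-7 - 15 + \left(80 - 40 \sqrt{5}\right)\right)^{2} = \left(58 - 40 \sqrt{5}\right)^{2}$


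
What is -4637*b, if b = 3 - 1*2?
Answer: -4637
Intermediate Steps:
b = 1 (b = 3 - 2 = 1)
-4637*b = -4637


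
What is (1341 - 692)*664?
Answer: 430936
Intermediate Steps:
(1341 - 692)*664 = 649*664 = 430936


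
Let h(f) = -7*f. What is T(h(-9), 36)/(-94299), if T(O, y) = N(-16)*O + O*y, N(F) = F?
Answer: -420/31433 ≈ -0.013362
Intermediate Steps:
T(O, y) = -16*O + O*y
T(h(-9), 36)/(-94299) = ((-7*(-9))*(-16 + 36))/(-94299) = (63*20)*(-1/94299) = 1260*(-1/94299) = -420/31433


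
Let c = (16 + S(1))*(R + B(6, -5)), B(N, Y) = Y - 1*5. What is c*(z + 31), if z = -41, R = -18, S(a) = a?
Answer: 4760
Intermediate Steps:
B(N, Y) = -5 + Y (B(N, Y) = Y - 5 = -5 + Y)
c = -476 (c = (16 + 1)*(-18 + (-5 - 5)) = 17*(-18 - 10) = 17*(-28) = -476)
c*(z + 31) = -476*(-41 + 31) = -476*(-10) = 4760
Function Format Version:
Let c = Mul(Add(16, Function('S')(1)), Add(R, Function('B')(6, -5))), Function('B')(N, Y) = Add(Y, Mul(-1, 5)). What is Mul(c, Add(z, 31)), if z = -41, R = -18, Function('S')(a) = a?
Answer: 4760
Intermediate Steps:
Function('B')(N, Y) = Add(-5, Y) (Function('B')(N, Y) = Add(Y, -5) = Add(-5, Y))
c = -476 (c = Mul(Add(16, 1), Add(-18, Add(-5, -5))) = Mul(17, Add(-18, -10)) = Mul(17, -28) = -476)
Mul(c, Add(z, 31)) = Mul(-476, Add(-41, 31)) = Mul(-476, -10) = 4760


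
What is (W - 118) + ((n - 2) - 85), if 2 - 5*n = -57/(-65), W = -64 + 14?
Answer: -82802/325 ≈ -254.78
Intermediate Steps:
W = -50
n = 73/325 (n = ⅖ - (-57)/(5*(-65)) = ⅖ - (-57)*(-1)/(5*65) = ⅖ - ⅕*57/65 = ⅖ - 57/325 = 73/325 ≈ 0.22462)
(W - 118) + ((n - 2) - 85) = (-50 - 118) + ((73/325 - 2) - 85) = -168 + (-577/325 - 85) = -168 - 28202/325 = -82802/325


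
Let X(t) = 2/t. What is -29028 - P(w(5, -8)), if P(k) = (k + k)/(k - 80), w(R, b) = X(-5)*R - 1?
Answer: -2409330/83 ≈ -29028.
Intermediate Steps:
w(R, b) = -1 - 2*R/5 (w(R, b) = (2/(-5))*R - 1 = (2*(-1/5))*R - 1 = -2*R/5 - 1 = -1 - 2*R/5)
P(k) = 2*k/(-80 + k) (P(k) = (2*k)/(-80 + k) = 2*k/(-80 + k))
-29028 - P(w(5, -8)) = -29028 - 2*(-1 - 2/5*5)/(-80 + (-1 - 2/5*5)) = -29028 - 2*(-1 - 2)/(-80 + (-1 - 2)) = -29028 - 2*(-3)/(-80 - 3) = -29028 - 2*(-3)/(-83) = -29028 - 2*(-3)*(-1)/83 = -29028 - 1*6/83 = -29028 - 6/83 = -2409330/83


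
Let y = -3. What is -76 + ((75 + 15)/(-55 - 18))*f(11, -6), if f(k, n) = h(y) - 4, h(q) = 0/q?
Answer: -5188/73 ≈ -71.068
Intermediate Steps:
h(q) = 0
f(k, n) = -4 (f(k, n) = 0 - 4 = -4)
-76 + ((75 + 15)/(-55 - 18))*f(11, -6) = -76 + ((75 + 15)/(-55 - 18))*(-4) = -76 + (90/(-73))*(-4) = -76 + (90*(-1/73))*(-4) = -76 - 90/73*(-4) = -76 + 360/73 = -5188/73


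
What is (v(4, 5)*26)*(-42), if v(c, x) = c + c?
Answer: -8736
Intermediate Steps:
v(c, x) = 2*c
(v(4, 5)*26)*(-42) = ((2*4)*26)*(-42) = (8*26)*(-42) = 208*(-42) = -8736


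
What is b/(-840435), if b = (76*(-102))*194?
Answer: 501296/280145 ≈ 1.7894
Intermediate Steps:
b = -1503888 (b = -7752*194 = -1503888)
b/(-840435) = -1503888/(-840435) = -1503888*(-1/840435) = 501296/280145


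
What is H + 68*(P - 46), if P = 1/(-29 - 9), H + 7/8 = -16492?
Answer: -2982645/152 ≈ -19623.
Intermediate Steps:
H = -131943/8 (H = -7/8 - 16492 = -131943/8 ≈ -16493.)
P = -1/38 (P = 1/(-38) = -1/38 ≈ -0.026316)
H + 68*(P - 46) = -131943/8 + 68*(-1/38 - 46) = -131943/8 + 68*(-1749/38) = -131943/8 - 59466/19 = -2982645/152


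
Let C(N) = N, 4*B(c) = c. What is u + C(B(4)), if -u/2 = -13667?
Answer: 27335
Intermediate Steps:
u = 27334 (u = -2*(-13667) = 27334)
B(c) = c/4
u + C(B(4)) = 27334 + (¼)*4 = 27334 + 1 = 27335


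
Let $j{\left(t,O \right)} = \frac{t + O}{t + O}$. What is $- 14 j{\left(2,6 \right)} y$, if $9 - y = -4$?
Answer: $-182$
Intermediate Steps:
$y = 13$ ($y = 9 - -4 = 9 + 4 = 13$)
$j{\left(t,O \right)} = 1$ ($j{\left(t,O \right)} = \frac{O + t}{O + t} = 1$)
$- 14 j{\left(2,6 \right)} y = \left(-14\right) 1 \cdot 13 = \left(-14\right) 13 = -182$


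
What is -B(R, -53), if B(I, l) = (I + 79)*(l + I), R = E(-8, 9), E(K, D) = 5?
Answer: 4032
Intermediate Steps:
R = 5
B(I, l) = (79 + I)*(I + l)
-B(R, -53) = -(5² + 79*5 + 79*(-53) + 5*(-53)) = -(25 + 395 - 4187 - 265) = -1*(-4032) = 4032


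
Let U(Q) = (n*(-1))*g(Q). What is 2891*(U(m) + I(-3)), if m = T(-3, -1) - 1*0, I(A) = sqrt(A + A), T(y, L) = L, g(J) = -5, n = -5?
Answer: -72275 + 2891*I*sqrt(6) ≈ -72275.0 + 7081.5*I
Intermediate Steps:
I(A) = sqrt(2)*sqrt(A) (I(A) = sqrt(2*A) = sqrt(2)*sqrt(A))
m = -1 (m = -1 - 1*0 = -1 + 0 = -1)
U(Q) = -25 (U(Q) = -5*(-1)*(-5) = 5*(-5) = -25)
2891*(U(m) + I(-3)) = 2891*(-25 + sqrt(2)*sqrt(-3)) = 2891*(-25 + sqrt(2)*(I*sqrt(3))) = 2891*(-25 + I*sqrt(6)) = -72275 + 2891*I*sqrt(6)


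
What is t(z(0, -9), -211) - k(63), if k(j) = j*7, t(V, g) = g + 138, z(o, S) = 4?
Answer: -514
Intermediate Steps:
t(V, g) = 138 + g
k(j) = 7*j
t(z(0, -9), -211) - k(63) = (138 - 211) - 7*63 = -73 - 1*441 = -73 - 441 = -514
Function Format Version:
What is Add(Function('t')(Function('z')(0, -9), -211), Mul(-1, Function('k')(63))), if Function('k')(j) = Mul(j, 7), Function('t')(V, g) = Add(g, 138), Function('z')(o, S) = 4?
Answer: -514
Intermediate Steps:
Function('t')(V, g) = Add(138, g)
Function('k')(j) = Mul(7, j)
Add(Function('t')(Function('z')(0, -9), -211), Mul(-1, Function('k')(63))) = Add(Add(138, -211), Mul(-1, Mul(7, 63))) = Add(-73, Mul(-1, 441)) = Add(-73, -441) = -514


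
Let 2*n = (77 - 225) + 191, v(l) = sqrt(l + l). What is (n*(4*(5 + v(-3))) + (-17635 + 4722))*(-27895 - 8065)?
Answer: 448888680 - 3092560*I*sqrt(6) ≈ 4.4889e+8 - 7.5752e+6*I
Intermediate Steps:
v(l) = sqrt(2)*sqrt(l) (v(l) = sqrt(2*l) = sqrt(2)*sqrt(l))
n = 43/2 (n = ((77 - 225) + 191)/2 = (-148 + 191)/2 = (1/2)*43 = 43/2 ≈ 21.500)
(n*(4*(5 + v(-3))) + (-17635 + 4722))*(-27895 - 8065) = (43*(4*(5 + sqrt(2)*sqrt(-3)))/2 + (-17635 + 4722))*(-27895 - 8065) = (43*(4*(5 + sqrt(2)*(I*sqrt(3))))/2 - 12913)*(-35960) = (43*(4*(5 + I*sqrt(6)))/2 - 12913)*(-35960) = (43*(20 + 4*I*sqrt(6))/2 - 12913)*(-35960) = ((430 + 86*I*sqrt(6)) - 12913)*(-35960) = (-12483 + 86*I*sqrt(6))*(-35960) = 448888680 - 3092560*I*sqrt(6)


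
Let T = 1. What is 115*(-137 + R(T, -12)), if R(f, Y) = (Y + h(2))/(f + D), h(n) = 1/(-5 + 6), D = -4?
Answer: -46000/3 ≈ -15333.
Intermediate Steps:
h(n) = 1 (h(n) = 1/1 = 1)
R(f, Y) = (1 + Y)/(-4 + f) (R(f, Y) = (Y + 1)/(f - 4) = (1 + Y)/(-4 + f))
115*(-137 + R(T, -12)) = 115*(-137 + (1 - 12)/(-4 + 1)) = 115*(-137 - 11/(-3)) = 115*(-137 - ⅓*(-11)) = 115*(-137 + 11/3) = 115*(-400/3) = -46000/3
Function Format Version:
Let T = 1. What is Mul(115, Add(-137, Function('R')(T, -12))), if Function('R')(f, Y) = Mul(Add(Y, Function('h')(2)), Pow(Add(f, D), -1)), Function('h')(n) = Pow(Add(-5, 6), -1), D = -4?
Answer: Rational(-46000, 3) ≈ -15333.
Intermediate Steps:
Function('h')(n) = 1 (Function('h')(n) = Pow(1, -1) = 1)
Function('R')(f, Y) = Mul(Pow(Add(-4, f), -1), Add(1, Y)) (Function('R')(f, Y) = Mul(Add(Y, 1), Pow(Add(f, -4), -1)) = Mul(Add(1, Y), Pow(Add(-4, f), -1)) = Mul(Pow(Add(-4, f), -1), Add(1, Y)))
Mul(115, Add(-137, Function('R')(T, -12))) = Mul(115, Add(-137, Mul(Pow(Add(-4, 1), -1), Add(1, -12)))) = Mul(115, Add(-137, Mul(Pow(-3, -1), -11))) = Mul(115, Add(-137, Mul(Rational(-1, 3), -11))) = Mul(115, Add(-137, Rational(11, 3))) = Mul(115, Rational(-400, 3)) = Rational(-46000, 3)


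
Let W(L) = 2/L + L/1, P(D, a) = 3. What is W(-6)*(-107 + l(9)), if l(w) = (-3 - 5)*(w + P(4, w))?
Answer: 3857/3 ≈ 1285.7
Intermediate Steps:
W(L) = L + 2/L (W(L) = 2/L + L*1 = 2/L + L = L + 2/L)
l(w) = -24 - 8*w (l(w) = (-3 - 5)*(w + 3) = -8*(3 + w) = -24 - 8*w)
W(-6)*(-107 + l(9)) = (-6 + 2/(-6))*(-107 + (-24 - 8*9)) = (-6 + 2*(-⅙))*(-107 + (-24 - 72)) = (-6 - ⅓)*(-107 - 96) = -19/3*(-203) = 3857/3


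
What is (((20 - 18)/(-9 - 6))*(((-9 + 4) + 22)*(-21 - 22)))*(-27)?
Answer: -13158/5 ≈ -2631.6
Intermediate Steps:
(((20 - 18)/(-9 - 6))*(((-9 + 4) + 22)*(-21 - 22)))*(-27) = ((2/(-15))*((-5 + 22)*(-43)))*(-27) = ((2*(-1/15))*(17*(-43)))*(-27) = -2/15*(-731)*(-27) = (1462/15)*(-27) = -13158/5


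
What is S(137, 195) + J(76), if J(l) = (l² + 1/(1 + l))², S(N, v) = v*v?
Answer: 198030681234/5929 ≈ 3.3400e+7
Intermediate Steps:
S(N, v) = v²
S(137, 195) + J(76) = 195² + (1 + 76² + 76³)²/(1 + 76)² = 38025 + (1 + 5776 + 438976)²/77² = 38025 + (1/5929)*444753² = 38025 + (1/5929)*197805231009 = 38025 + 197805231009/5929 = 198030681234/5929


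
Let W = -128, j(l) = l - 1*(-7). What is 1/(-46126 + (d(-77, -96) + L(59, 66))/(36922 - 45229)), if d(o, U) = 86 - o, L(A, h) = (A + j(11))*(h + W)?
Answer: -2769/127721357 ≈ -2.1680e-5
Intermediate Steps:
j(l) = 7 + l (j(l) = l + 7 = 7 + l)
L(A, h) = (-128 + h)*(18 + A) (L(A, h) = (A + (7 + 11))*(h - 128) = (A + 18)*(-128 + h) = (18 + A)*(-128 + h) = (-128 + h)*(18 + A))
1/(-46126 + (d(-77, -96) + L(59, 66))/(36922 - 45229)) = 1/(-46126 + ((86 - 1*(-77)) + (-2304 - 128*59 + 18*66 + 59*66))/(36922 - 45229)) = 1/(-46126 + ((86 + 77) + (-2304 - 7552 + 1188 + 3894))/(-8307)) = 1/(-46126 + (163 - 4774)*(-1/8307)) = 1/(-46126 - 4611*(-1/8307)) = 1/(-46126 + 1537/2769) = 1/(-127721357/2769) = -2769/127721357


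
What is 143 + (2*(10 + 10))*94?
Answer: 3903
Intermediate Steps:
143 + (2*(10 + 10))*94 = 143 + (2*20)*94 = 143 + 40*94 = 143 + 3760 = 3903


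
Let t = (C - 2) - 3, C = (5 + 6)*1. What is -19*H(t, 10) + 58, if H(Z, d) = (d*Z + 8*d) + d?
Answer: -2792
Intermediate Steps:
C = 11 (C = 11*1 = 11)
t = 6 (t = (11 - 2) - 3 = 9 - 3 = 6)
H(Z, d) = 9*d + Z*d (H(Z, d) = (Z*d + 8*d) + d = (8*d + Z*d) + d = 9*d + Z*d)
-19*H(t, 10) + 58 = -190*(9 + 6) + 58 = -190*15 + 58 = -19*150 + 58 = -2850 + 58 = -2792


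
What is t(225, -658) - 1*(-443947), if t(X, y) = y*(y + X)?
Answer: 728861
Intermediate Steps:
t(X, y) = y*(X + y)
t(225, -658) - 1*(-443947) = -658*(225 - 658) - 1*(-443947) = -658*(-433) + 443947 = 284914 + 443947 = 728861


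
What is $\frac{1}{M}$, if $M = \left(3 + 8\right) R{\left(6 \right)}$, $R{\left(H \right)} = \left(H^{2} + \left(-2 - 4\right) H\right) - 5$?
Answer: $- \frac{1}{55} \approx -0.018182$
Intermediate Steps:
$R{\left(H \right)} = -5 + H^{2} - 6 H$ ($R{\left(H \right)} = \left(H^{2} + \left(-2 - 4\right) H\right) - 5 = \left(H^{2} - 6 H\right) - 5 = -5 + H^{2} - 6 H$)
$M = -55$ ($M = \left(3 + 8\right) \left(-5 + 6^{2} - 36\right) = 11 \left(-5 + 36 - 36\right) = 11 \left(-5\right) = -55$)
$\frac{1}{M} = \frac{1}{-55} = - \frac{1}{55}$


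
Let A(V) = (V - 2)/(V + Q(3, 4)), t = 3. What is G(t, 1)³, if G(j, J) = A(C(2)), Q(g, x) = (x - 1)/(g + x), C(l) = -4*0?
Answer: -2744/27 ≈ -101.63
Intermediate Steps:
C(l) = 0
Q(g, x) = (-1 + x)/(g + x)
A(V) = (-2 + V)/(3/7 + V) (A(V) = (V - 2)/(V + (-1 + 4)/(3 + 4)) = (-2 + V)/(V + 3/7) = (-2 + V)/(3/7 + V))
G(j, J) = -14/3 (G(j, J) = 7*(-2 + 0)/(3 + 7*0) = 7*(-2)/(3 + 0) = 7*(-2)/3 = 7*(⅓)*(-2) = -14/3)
G(t, 1)³ = (-14/3)³ = -2744/27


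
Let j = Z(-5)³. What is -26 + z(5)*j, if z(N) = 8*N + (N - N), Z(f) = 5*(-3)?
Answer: -135026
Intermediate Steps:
Z(f) = -15
z(N) = 8*N (z(N) = 8*N + 0 = 8*N)
j = -3375 (j = (-15)³ = -3375)
-26 + z(5)*j = -26 + (8*5)*(-3375) = -26 + 40*(-3375) = -26 - 135000 = -135026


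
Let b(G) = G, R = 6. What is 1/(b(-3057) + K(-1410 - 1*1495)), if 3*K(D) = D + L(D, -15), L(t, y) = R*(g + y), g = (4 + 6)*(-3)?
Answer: -3/12346 ≈ -0.00024299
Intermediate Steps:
g = -30 (g = 10*(-3) = -30)
L(t, y) = -180 + 6*y (L(t, y) = 6*(-30 + y) = -180 + 6*y)
K(D) = -90 + D/3 (K(D) = (D + (-180 + 6*(-15)))/3 = (D + (-180 - 90))/3 = (D - 270)/3 = (-270 + D)/3 = -90 + D/3)
1/(b(-3057) + K(-1410 - 1*1495)) = 1/(-3057 + (-90 + (-1410 - 1*1495)/3)) = 1/(-3057 + (-90 + (-1410 - 1495)/3)) = 1/(-3057 + (-90 + (⅓)*(-2905))) = 1/(-3057 + (-90 - 2905/3)) = 1/(-3057 - 3175/3) = 1/(-12346/3) = -3/12346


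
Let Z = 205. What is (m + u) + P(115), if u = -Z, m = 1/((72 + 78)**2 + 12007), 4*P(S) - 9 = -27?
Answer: -14458431/69014 ≈ -209.50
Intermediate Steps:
P(S) = -9/2 (P(S) = 9/4 + (1/4)*(-27) = 9/4 - 27/4 = -9/2)
m = 1/34507 (m = 1/(150**2 + 12007) = 1/(22500 + 12007) = 1/34507 ≈ 2.8980e-5)
u = -205 (u = -1*205 = -205)
(m + u) + P(115) = (1/34507 - 205) - 9/2 = -7073934/34507 - 9/2 = -14458431/69014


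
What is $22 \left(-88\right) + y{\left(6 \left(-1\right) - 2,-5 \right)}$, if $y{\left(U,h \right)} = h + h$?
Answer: $-1946$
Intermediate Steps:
$y{\left(U,h \right)} = 2 h$
$22 \left(-88\right) + y{\left(6 \left(-1\right) - 2,-5 \right)} = 22 \left(-88\right) + 2 \left(-5\right) = -1936 - 10 = -1946$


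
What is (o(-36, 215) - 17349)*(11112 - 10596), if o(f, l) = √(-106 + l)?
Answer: -8952084 + 516*√109 ≈ -8.9467e+6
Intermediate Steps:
(o(-36, 215) - 17349)*(11112 - 10596) = (√(-106 + 215) - 17349)*(11112 - 10596) = (√109 - 17349)*516 = (-17349 + √109)*516 = -8952084 + 516*√109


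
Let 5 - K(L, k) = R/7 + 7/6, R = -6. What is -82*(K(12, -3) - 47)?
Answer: 72857/21 ≈ 3469.4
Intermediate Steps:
K(L, k) = 197/42 (K(L, k) = 5 - (-6/7 + 7/6) = 5 - 1*13/42 = 5 - 13/42 = 197/42)
-82*(K(12, -3) - 47) = -82*(197/42 - 47) = -82*(-1777/42) = 72857/21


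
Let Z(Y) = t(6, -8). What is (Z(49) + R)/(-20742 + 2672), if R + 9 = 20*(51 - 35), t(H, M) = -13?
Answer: -149/9035 ≈ -0.016491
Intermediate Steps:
Z(Y) = -13
R = 311 (R = -9 + 20*(51 - 35) = -9 + 20*16 = -9 + 320 = 311)
(Z(49) + R)/(-20742 + 2672) = (-13 + 311)/(-20742 + 2672) = 298/(-18070) = 298*(-1/18070) = -149/9035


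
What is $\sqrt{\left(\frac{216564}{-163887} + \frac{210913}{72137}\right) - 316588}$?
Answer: $\frac{23 i \sqrt{9293926525068981480711}}{3940772173} \approx 562.66 i$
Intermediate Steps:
$\sqrt{\left(\frac{216564}{-163887} + \frac{210913}{72137}\right) - 316588} = \sqrt{\left(216564 \left(- \frac{1}{163887}\right) + 210913 \cdot \frac{1}{72137}\right) - 316588} = \sqrt{\left(- \frac{72188}{54629} + \frac{210913}{72137}\right) - 316588} = \sqrt{\frac{6314540521}{3940772173} - 316588} = \sqrt{- \frac{1247594866165203}{3940772173}} = \frac{23 i \sqrt{9293926525068981480711}}{3940772173}$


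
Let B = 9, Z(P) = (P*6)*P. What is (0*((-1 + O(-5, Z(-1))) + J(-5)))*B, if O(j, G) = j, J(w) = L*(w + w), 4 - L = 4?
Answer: 0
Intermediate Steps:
L = 0 (L = 4 - 1*4 = 4 - 4 = 0)
J(w) = 0 (J(w) = 0*(w + w) = 0*(2*w) = 0)
Z(P) = 6*P² (Z(P) = (6*P)*P = 6*P²)
(0*((-1 + O(-5, Z(-1))) + J(-5)))*B = (0*((-1 - 5) + 0))*9 = (0*(-6 + 0))*9 = (0*(-6))*9 = 0*9 = 0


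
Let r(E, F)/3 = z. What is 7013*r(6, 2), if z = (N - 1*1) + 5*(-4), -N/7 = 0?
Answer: -441819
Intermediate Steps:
N = 0 (N = -7*0 = 0)
z = -21 (z = (0 - 1*1) + 5*(-4) = (0 - 1) - 20 = -1 - 20 = -21)
r(E, F) = -63 (r(E, F) = 3*(-21) = -63)
7013*r(6, 2) = 7013*(-63) = -441819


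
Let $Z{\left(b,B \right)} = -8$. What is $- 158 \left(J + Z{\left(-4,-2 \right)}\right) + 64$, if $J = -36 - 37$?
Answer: $12862$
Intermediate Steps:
$J = -73$ ($J = -36 - 37 = -73$)
$- 158 \left(J + Z{\left(-4,-2 \right)}\right) + 64 = - 158 \left(-73 - 8\right) + 64 = \left(-158\right) \left(-81\right) + 64 = 12798 + 64 = 12862$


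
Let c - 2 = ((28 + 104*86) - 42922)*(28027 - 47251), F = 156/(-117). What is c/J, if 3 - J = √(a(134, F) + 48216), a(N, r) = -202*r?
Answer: -5873893218/145429 - 2610619208*√27273/145429 ≈ -3.0049e+6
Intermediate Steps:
F = -4/3 (F = 156*(-1/117) = -4/3 ≈ -1.3333)
c = 652654802 (c = 2 + ((28 + 104*86) - 42922)*(28027 - 47251) = 2 + ((28 + 8944) - 42922)*(-19224) = 2 + (8972 - 42922)*(-19224) = 2 - 33950*(-19224) = 2 + 652654800 = 652654802)
J = 3 - 4*√27273/3 (J = 3 - √(-202*(-4/3) + 48216) = 3 - √(808/3 + 48216) = 3 - √(145456/3) = 3 - 4*√27273/3 ≈ -217.19)
c/J = 652654802/(3 - 4*√27273/3)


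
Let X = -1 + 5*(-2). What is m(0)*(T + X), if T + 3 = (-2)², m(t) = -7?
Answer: 70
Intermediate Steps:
T = 1 (T = -3 + (-2)² = -3 + 4 = 1)
X = -11 (X = -1 - 10 = -11)
m(0)*(T + X) = -7*(1 - 11) = -7*(-10) = 70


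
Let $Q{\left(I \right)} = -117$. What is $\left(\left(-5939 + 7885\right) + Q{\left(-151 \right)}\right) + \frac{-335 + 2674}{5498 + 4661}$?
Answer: $\frac{18583150}{10159} \approx 1829.2$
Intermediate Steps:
$\left(\left(-5939 + 7885\right) + Q{\left(-151 \right)}\right) + \frac{-335 + 2674}{5498 + 4661} = \left(\left(-5939 + 7885\right) - 117\right) + \frac{-335 + 2674}{5498 + 4661} = \left(1946 - 117\right) + \frac{2339}{10159} = 1829 + 2339 \cdot \frac{1}{10159} = 1829 + \frac{2339}{10159} = \frac{18583150}{10159}$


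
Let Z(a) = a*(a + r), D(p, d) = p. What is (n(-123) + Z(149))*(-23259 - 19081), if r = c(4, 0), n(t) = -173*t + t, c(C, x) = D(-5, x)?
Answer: -1804192080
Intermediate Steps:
c(C, x) = -5
n(t) = -172*t
r = -5
Z(a) = a*(-5 + a) (Z(a) = a*(a - 5) = a*(-5 + a))
(n(-123) + Z(149))*(-23259 - 19081) = (-172*(-123) + 149*(-5 + 149))*(-23259 - 19081) = (21156 + 149*144)*(-42340) = (21156 + 21456)*(-42340) = 42612*(-42340) = -1804192080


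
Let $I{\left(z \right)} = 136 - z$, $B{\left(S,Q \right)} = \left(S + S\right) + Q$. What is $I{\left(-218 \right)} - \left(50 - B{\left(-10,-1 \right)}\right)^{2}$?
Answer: $-4687$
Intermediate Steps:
$B{\left(S,Q \right)} = Q + 2 S$ ($B{\left(S,Q \right)} = 2 S + Q = Q + 2 S$)
$I{\left(-218 \right)} - \left(50 - B{\left(-10,-1 \right)}\right)^{2} = \left(136 - -218\right) - \left(50 - \left(-1 + 2 \left(-10\right)\right)\right)^{2} = \left(136 + 218\right) - \left(50 - \left(-1 - 20\right)\right)^{2} = 354 - \left(50 - -21\right)^{2} = 354 - \left(50 + 21\right)^{2} = 354 - 71^{2} = 354 - 5041 = -4687$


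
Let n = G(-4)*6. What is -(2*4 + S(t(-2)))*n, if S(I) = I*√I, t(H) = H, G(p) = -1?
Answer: 48 - 12*I*√2 ≈ 48.0 - 16.971*I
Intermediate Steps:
S(I) = I^(3/2)
n = -6 (n = -1*6 = -6)
-(2*4 + S(t(-2)))*n = -(2*4 + (-2)^(3/2))*(-6) = -(8 - 2*I*√2)*(-6) = -(-48 + 12*I*√2) = 48 - 12*I*√2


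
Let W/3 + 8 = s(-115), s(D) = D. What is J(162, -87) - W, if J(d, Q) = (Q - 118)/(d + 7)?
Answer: 62156/169 ≈ 367.79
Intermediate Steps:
J(d, Q) = (-118 + Q)/(7 + d)
W = -369 (W = -24 + 3*(-115) = -24 - 345 = -369)
J(162, -87) - W = (-118 - 87)/(7 + 162) - 1*(-369) = -205/169 + 369 = 62156/169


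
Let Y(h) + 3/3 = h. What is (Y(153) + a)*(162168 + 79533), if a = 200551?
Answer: 48510115803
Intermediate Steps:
Y(h) = -1 + h
(Y(153) + a)*(162168 + 79533) = ((-1 + 153) + 200551)*(162168 + 79533) = (152 + 200551)*241701 = 200703*241701 = 48510115803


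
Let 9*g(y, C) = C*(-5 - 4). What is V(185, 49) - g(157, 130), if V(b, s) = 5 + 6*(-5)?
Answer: 105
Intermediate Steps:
V(b, s) = -25 (V(b, s) = 5 - 30 = -25)
g(y, C) = -C (g(y, C) = (C*(-5 - 4))/9 = (C*(-9))/9 = (-9*C)/9 = -C)
V(185, 49) - g(157, 130) = -25 - (-1)*130 = -25 - 1*(-130) = -25 + 130 = 105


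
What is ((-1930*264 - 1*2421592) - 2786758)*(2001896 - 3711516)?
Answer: 9775384909400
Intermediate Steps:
((-1930*264 - 1*2421592) - 2786758)*(2001896 - 3711516) = ((-509520 - 2421592) - 2786758)*(-1709620) = (-2931112 - 2786758)*(-1709620) = -5717870*(-1709620) = 9775384909400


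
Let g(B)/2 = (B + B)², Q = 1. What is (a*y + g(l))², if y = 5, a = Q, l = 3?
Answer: 5929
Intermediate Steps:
a = 1
g(B) = 8*B² (g(B) = 2*(B + B)² = 2*(2*B)² = 2*(4*B²) = 8*B²)
(a*y + g(l))² = (1*5 + 8*3²)² = (5 + 8*9)² = (5 + 72)² = 77² = 5929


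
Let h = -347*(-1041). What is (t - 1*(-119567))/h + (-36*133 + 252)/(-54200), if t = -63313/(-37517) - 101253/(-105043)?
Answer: 3999618000536266454/9644611176835935675 ≈ 0.41470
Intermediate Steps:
t = 10449296260/3940898231 (t = -63313*(-1/37517) - 101253*(-1/105043) = 63313/37517 + 101253/105043 = 10449296260/3940898231 ≈ 2.6515)
h = 361227
(t - 1*(-119567))/h + (-36*133 + 252)/(-54200) = (10449296260/3940898231 - 1*(-119567))/361227 + (-36*133 + 252)/(-54200) = (10449296260/3940898231 + 119567)*(1/361227) + (-4788 + 252)*(-1/54200) = (471211828082237/3940898231)*(1/361227) - 4536*(-1/54200) = 471211828082237/1423558845289437 + 567/6775 = 3999618000536266454/9644611176835935675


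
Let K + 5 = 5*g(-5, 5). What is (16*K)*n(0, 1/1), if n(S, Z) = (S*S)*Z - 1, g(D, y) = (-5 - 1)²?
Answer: -2800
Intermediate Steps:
g(D, y) = 36 (g(D, y) = (-6)² = 36)
K = 175 (K = -5 + 5*36 = -5 + 180 = 175)
n(S, Z) = -1 + Z*S² (n(S, Z) = S²*Z - 1 = Z*S² - 1 = -1 + Z*S²)
(16*K)*n(0, 1/1) = (16*175)*(-1 + 0²/1) = 2800*(-1 + 1*0) = 2800*(-1 + 0) = 2800*(-1) = -2800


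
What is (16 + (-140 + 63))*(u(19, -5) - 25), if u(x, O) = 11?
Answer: 854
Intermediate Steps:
(16 + (-140 + 63))*(u(19, -5) - 25) = (16 + (-140 + 63))*(11 - 25) = (16 - 77)*(-14) = -61*(-14) = 854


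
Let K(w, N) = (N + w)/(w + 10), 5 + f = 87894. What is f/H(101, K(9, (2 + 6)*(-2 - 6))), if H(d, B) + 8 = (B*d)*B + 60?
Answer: 31727929/324297 ≈ 97.836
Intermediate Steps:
f = 87889 (f = -5 + 87894 = 87889)
K(w, N) = (N + w)/(10 + w)
H(d, B) = 52 + d*B² (H(d, B) = -8 + ((B*d)*B + 60) = -8 + (d*B² + 60) = -8 + (60 + d*B²) = 52 + d*B²)
f/H(101, K(9, (2 + 6)*(-2 - 6))) = 87889/(52 + 101*(((2 + 6)*(-2 - 6) + 9)/(10 + 9))²) = 87889/(52 + 101*((8*(-8) + 9)/19)²) = 87889/(52 + 101*((-64 + 9)/19)²) = 87889/(52 + 101*((1/19)*(-55))²) = 87889/(52 + 101*(-55/19)²) = 87889/(52 + 101*(3025/361)) = 87889/(52 + 305525/361) = 87889/(324297/361) = 87889*(361/324297) = 31727929/324297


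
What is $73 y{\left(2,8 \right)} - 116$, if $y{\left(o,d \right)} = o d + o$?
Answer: $1198$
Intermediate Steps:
$y{\left(o,d \right)} = o + d o$ ($y{\left(o,d \right)} = d o + o = o + d o$)
$73 y{\left(2,8 \right)} - 116 = 73 \cdot 2 \left(1 + 8\right) - 116 = 73 \cdot 2 \cdot 9 - 116 = 73 \cdot 18 - 116 = 1314 - 116 = 1198$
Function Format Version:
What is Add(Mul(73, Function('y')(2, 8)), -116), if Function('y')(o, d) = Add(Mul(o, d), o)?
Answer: 1198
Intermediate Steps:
Function('y')(o, d) = Add(o, Mul(d, o)) (Function('y')(o, d) = Add(Mul(d, o), o) = Add(o, Mul(d, o)))
Add(Mul(73, Function('y')(2, 8)), -116) = Add(Mul(73, Mul(2, Add(1, 8))), -116) = Add(Mul(73, Mul(2, 9)), -116) = Add(Mul(73, 18), -116) = Add(1314, -116) = 1198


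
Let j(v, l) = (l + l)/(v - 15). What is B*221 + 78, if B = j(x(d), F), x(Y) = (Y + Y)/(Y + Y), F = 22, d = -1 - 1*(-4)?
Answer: -4316/7 ≈ -616.57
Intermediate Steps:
d = 3 (d = -1 + 4 = 3)
x(Y) = 1 (x(Y) = (2*Y)/((2*Y)) = (2*Y)*(1/(2*Y)) = 1)
j(v, l) = 2*l/(-15 + v) (j(v, l) = (2*l)/(-15 + v) = 2*l/(-15 + v))
B = -22/7 (B = 2*22/(-15 + 1) = 2*22/(-14) = 2*22*(-1/14) = -22/7 ≈ -3.1429)
B*221 + 78 = -22/7*221 + 78 = -4862/7 + 78 = -4316/7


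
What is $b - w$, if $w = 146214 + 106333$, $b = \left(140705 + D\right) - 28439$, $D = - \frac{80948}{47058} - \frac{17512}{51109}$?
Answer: $- \frac{168696507934255}{1202543661} \approx -1.4028 \cdot 10^{5}$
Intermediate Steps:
$D = - \frac{2480625514}{1202543661}$ ($D = \left(-80948\right) \frac{1}{47058} - \frac{17512}{51109} = - \frac{40474}{23529} - \frac{17512}{51109} = - \frac{2480625514}{1202543661} \approx -2.0628$)
$b = \frac{135002286020312}{1202543661}$ ($b = \left(140705 - \frac{2480625514}{1202543661}\right) - 28439 = \frac{169201425195491}{1202543661} - 28439 = \frac{135002286020312}{1202543661} \approx 1.1226 \cdot 10^{5}$)
$w = 252547$
$b - w = \frac{135002286020312}{1202543661} - 252547 = - \frac{168696507934255}{1202543661}$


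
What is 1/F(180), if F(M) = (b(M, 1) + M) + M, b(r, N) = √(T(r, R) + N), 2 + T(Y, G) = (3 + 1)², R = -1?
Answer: 24/8639 - √15/129585 ≈ 0.0027482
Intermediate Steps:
T(Y, G) = 14 (T(Y, G) = -2 + (3 + 1)² = -2 + 4² = -2 + 16 = 14)
b(r, N) = √(14 + N)
F(M) = √15 + 2*M (F(M) = (√(14 + 1) + M) + M = (√15 + M) + M = (M + √15) + M = √15 + 2*M)
1/F(180) = 1/(√15 + 2*180) = 1/(√15 + 360) = 1/(360 + √15)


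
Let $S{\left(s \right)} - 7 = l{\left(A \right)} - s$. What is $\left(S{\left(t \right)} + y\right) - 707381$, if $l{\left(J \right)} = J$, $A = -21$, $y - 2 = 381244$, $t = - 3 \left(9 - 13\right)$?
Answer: $-326161$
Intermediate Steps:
$t = 12$ ($t = \left(-3\right) \left(-4\right) = 12$)
$y = 381246$ ($y = 2 + 381244 = 381246$)
$S{\left(s \right)} = -14 - s$ ($S{\left(s \right)} = 7 - \left(21 + s\right) = -14 - s$)
$\left(S{\left(t \right)} + y\right) - 707381 = \left(\left(-14 - 12\right) + 381246\right) - 707381 = \left(-26 + 381246\right) - 707381 = 381220 - 707381 = -326161$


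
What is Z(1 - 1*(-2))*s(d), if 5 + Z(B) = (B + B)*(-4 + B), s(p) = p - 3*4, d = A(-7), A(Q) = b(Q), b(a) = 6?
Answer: 66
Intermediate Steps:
A(Q) = 6
d = 6
s(p) = -12 + p (s(p) = p - 12 = -12 + p)
Z(B) = -5 + 2*B*(-4 + B) (Z(B) = -5 + (B + B)*(-4 + B) = -5 + (2*B)*(-4 + B) = -5 + 2*B*(-4 + B))
Z(1 - 1*(-2))*s(d) = (-5 - 8*(1 - 1*(-2)) + 2*(1 - 1*(-2))²)*(-12 + 6) = (-5 - 8*(1 + 2) + 2*(1 + 2)²)*(-6) = (-5 - 8*3 + 2*3²)*(-6) = (-5 - 24 + 2*9)*(-6) = (-5 - 24 + 18)*(-6) = -11*(-6) = 66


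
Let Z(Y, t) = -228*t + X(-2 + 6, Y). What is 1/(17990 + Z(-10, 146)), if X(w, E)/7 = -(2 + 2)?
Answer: -1/15326 ≈ -6.5249e-5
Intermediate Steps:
X(w, E) = -28 (X(w, E) = 7*(-(2 + 2)) = 7*(-1*4) = 7*(-4) = -28)
Z(Y, t) = -28 - 228*t (Z(Y, t) = -228*t - 28 = -28 - 228*t)
1/(17990 + Z(-10, 146)) = 1/(17990 + (-28 - 228*146)) = 1/(17990 + (-28 - 33288)) = 1/(17990 - 33316) = 1/(-15326) = -1/15326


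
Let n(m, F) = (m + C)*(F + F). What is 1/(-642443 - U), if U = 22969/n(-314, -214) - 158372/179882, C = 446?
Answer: -5081306736/3264443403848963 ≈ -1.5566e-6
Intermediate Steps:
n(m, F) = 2*F*(446 + m) (n(m, F) = (m + 446)*(F + F) = (446 + m)*(2*F) = 2*F*(446 + m))
U = -6539547085/5081306736 (U = 22969/((2*(-214)*(446 - 314))) - 158372/179882 = 22969/((2*(-214)*132)) - 158372*1/179882 = 22969/(-56496) - 79186/89941 = 22969*(-1/56496) - 79186/89941 = -22969/56496 - 79186/89941 = -6539547085/5081306736 ≈ -1.2870)
1/(-642443 - U) = 1/(-642443 - 1*(-6539547085/5081306736)) = 1/(-642443 + 6539547085/5081306736) = 1/(-3264443403848963/5081306736) = -5081306736/3264443403848963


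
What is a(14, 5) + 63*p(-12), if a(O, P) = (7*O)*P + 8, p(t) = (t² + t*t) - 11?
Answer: 17949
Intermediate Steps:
p(t) = -11 + 2*t² (p(t) = (t² + t²) - 11 = 2*t² - 11 = -11 + 2*t²)
a(O, P) = 8 + 7*O*P (a(O, P) = 7*O*P + 8 = 8 + 7*O*P)
a(14, 5) + 63*p(-12) = (8 + 7*14*5) + 63*(-11 + 2*(-12)²) = (8 + 490) + 63*(-11 + 2*144) = 498 + 63*(-11 + 288) = 498 + 63*277 = 498 + 17451 = 17949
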